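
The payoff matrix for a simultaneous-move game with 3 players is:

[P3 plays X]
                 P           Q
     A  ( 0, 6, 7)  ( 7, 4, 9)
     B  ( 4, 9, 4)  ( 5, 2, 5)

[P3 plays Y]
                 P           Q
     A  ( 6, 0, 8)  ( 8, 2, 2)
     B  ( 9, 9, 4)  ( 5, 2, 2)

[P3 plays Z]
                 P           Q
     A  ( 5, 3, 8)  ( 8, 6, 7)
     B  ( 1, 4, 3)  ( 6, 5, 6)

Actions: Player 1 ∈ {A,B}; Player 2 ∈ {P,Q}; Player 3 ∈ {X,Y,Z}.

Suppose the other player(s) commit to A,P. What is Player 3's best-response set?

u_3(X vs A,P) = 7
u_3(Y vs A,P) = 8
u_3(Z vs A,P) = 8
max payoff 8 at {Y,Z}

P3 best: {Y,Z}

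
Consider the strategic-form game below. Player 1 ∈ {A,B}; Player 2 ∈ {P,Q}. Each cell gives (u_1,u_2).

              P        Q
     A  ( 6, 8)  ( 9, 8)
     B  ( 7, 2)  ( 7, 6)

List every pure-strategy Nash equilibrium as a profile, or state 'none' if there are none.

PSNE = {(A,Q)}

(A,P): not NE [P1→B gives 7>6]
(A,Q): NE
(B,P): not NE [P2→Q gives 6>2]
(B,Q): not NE [P1→A gives 9>7]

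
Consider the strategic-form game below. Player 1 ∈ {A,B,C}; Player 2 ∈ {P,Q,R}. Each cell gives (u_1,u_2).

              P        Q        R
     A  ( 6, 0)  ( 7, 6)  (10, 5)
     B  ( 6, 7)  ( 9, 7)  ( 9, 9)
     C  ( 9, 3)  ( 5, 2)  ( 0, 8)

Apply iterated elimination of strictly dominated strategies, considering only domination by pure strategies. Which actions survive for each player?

P2 drop P (R beats it: A:5>0 B:9>7 C:8>3)
P1 drop C (A beats it: Q:7>5 R:10>0)
P1→{A,B} P2→{Q,R}

Remaining: P1:{A,B} P2:{Q,R}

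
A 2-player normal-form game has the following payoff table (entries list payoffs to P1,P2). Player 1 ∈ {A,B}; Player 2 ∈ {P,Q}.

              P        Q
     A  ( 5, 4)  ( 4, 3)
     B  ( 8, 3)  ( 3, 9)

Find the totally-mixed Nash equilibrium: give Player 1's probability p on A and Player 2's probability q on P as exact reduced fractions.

(p,q) = (6/7, 1/4)

P1 indiff ⇒ q·5+(1-q)·4 = q·8+(1-q)·3 ⇒ q(-3) = (1-q)(-1) ⇒ q = 1/4
P2 indiff ⇒ p·4+(1-p)·3 = p·3+(1-p)·9 ⇒ p(1) = (1-p)(6) ⇒ p = 6/7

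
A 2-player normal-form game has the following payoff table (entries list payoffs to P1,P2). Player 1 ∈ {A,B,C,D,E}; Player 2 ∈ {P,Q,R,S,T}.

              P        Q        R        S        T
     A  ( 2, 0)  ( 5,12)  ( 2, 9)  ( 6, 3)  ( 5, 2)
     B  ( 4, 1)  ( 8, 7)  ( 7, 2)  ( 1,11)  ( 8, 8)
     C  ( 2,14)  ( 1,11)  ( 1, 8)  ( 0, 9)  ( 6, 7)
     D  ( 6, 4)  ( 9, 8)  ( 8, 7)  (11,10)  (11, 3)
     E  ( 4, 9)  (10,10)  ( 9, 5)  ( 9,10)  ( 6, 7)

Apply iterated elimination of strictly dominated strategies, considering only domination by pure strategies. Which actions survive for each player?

P1 drop A (D beats it: P:6>2 Q:9>5 R:8>2 S:11>6 T:11>5)
P1 drop B (D beats it: P:6>4 Q:9>8 R:8>7 S:11>1 T:11>8)
P1 drop C (D beats it: P:6>2 Q:9>1 R:8>1 S:11>0 T:11>6)
P2 drop P (Q beats it: D:8>4 E:10>9)
P2 drop R (Q beats it: D:8>7 E:10>5)
P2 drop T (Q beats it: D:8>3 E:10>7)
P1→{D,E} P2→{Q,S}

IESDS → P1:{D,E} P2:{Q,S}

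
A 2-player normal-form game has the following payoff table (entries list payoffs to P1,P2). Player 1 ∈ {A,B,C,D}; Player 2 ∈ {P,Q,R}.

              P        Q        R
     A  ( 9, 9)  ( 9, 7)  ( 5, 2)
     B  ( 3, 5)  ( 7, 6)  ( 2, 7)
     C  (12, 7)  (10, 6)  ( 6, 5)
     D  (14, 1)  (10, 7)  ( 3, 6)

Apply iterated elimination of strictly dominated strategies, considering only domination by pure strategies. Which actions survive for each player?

P1 drop A (C beats it: P:12>9 Q:10>9 R:6>5)
P1 drop B (C beats it: P:12>3 Q:10>7 R:6>2)
P2 drop R (Q beats it: C:6>5 D:7>6)
P1→{C,D} P2→{P,Q}

Remaining: P1:{C,D} P2:{P,Q}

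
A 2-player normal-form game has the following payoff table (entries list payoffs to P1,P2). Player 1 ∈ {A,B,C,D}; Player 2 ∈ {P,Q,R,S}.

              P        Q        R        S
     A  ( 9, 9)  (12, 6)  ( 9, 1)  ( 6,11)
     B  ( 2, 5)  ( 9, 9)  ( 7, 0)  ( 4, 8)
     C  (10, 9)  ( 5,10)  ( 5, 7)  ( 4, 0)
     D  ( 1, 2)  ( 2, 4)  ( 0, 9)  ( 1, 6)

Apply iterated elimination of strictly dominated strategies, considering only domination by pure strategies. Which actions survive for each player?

Survivors P1:{A,C} P2:{P,Q,S}

P1 drop B (A beats it: P:9>2 Q:12>9 R:9>7 S:6>4)
P1 drop D (A beats it: P:9>1 Q:12>2 R:9>0 S:6>1)
P2 drop R (P beats it: A:9>1 C:9>7)
P1→{A,C} P2→{P,Q,S}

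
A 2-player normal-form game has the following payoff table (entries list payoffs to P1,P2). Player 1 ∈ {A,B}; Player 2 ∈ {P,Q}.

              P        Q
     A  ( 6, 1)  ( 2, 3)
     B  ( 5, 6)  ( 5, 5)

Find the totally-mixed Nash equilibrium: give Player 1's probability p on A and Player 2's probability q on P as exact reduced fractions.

p=1/3, q=3/4

P1 indiff ⇒ q·6+(1-q)·2 = q·5+(1-q)·5 ⇒ q(1) = (1-q)(3) ⇒ q = 3/4
P2 indiff ⇒ p·1+(1-p)·6 = p·3+(1-p)·5 ⇒ p(-2) = (1-p)(-1) ⇒ p = 1/3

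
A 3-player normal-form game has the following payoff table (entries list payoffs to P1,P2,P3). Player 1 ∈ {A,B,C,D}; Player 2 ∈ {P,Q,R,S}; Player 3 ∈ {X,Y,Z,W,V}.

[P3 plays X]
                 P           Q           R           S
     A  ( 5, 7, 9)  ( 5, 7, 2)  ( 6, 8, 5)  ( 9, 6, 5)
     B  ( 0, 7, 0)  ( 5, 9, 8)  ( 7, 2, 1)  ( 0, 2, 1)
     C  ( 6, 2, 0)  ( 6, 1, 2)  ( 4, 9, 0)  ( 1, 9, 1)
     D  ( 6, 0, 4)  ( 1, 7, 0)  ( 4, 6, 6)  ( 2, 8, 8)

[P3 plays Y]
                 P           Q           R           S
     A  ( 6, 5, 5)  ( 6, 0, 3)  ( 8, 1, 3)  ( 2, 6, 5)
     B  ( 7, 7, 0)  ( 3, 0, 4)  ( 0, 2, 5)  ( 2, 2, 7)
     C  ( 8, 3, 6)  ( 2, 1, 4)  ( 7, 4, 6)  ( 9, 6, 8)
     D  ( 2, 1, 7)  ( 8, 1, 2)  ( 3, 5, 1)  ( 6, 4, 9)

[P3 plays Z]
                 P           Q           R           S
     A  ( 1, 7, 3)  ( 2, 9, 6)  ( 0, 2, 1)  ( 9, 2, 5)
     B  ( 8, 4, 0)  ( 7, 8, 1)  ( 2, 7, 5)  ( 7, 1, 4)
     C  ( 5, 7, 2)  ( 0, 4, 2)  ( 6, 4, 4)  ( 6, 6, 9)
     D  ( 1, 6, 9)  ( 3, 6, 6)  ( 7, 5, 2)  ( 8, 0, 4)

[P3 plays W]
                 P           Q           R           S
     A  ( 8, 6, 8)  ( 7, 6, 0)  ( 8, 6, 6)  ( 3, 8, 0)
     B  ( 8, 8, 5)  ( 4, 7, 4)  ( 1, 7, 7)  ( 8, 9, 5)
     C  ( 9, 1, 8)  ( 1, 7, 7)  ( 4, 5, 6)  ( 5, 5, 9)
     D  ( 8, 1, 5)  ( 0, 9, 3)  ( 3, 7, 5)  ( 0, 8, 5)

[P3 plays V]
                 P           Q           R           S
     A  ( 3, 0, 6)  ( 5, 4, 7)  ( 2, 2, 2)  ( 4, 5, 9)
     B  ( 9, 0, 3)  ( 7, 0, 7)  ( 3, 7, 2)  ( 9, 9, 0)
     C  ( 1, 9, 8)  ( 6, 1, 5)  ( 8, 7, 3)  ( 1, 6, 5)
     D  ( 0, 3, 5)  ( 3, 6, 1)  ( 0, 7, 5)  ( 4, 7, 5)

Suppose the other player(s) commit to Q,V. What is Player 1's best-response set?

u_1(A vs Q,V) = 5
u_1(B vs Q,V) = 7
u_1(C vs Q,V) = 6
u_1(D vs Q,V) = 3
max payoff 7 at {B}

BR_1 = {B}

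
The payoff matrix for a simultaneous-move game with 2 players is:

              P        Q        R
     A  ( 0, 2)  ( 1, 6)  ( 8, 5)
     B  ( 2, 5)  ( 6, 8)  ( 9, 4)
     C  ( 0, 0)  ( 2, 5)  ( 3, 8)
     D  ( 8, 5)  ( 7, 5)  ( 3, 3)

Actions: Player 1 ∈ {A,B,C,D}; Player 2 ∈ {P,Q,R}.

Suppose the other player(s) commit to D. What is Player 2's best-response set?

u_2(P vs D) = 5
u_2(Q vs D) = 5
u_2(R vs D) = 3
max payoff 5 at {P,Q}

argmax u_2 = {P,Q}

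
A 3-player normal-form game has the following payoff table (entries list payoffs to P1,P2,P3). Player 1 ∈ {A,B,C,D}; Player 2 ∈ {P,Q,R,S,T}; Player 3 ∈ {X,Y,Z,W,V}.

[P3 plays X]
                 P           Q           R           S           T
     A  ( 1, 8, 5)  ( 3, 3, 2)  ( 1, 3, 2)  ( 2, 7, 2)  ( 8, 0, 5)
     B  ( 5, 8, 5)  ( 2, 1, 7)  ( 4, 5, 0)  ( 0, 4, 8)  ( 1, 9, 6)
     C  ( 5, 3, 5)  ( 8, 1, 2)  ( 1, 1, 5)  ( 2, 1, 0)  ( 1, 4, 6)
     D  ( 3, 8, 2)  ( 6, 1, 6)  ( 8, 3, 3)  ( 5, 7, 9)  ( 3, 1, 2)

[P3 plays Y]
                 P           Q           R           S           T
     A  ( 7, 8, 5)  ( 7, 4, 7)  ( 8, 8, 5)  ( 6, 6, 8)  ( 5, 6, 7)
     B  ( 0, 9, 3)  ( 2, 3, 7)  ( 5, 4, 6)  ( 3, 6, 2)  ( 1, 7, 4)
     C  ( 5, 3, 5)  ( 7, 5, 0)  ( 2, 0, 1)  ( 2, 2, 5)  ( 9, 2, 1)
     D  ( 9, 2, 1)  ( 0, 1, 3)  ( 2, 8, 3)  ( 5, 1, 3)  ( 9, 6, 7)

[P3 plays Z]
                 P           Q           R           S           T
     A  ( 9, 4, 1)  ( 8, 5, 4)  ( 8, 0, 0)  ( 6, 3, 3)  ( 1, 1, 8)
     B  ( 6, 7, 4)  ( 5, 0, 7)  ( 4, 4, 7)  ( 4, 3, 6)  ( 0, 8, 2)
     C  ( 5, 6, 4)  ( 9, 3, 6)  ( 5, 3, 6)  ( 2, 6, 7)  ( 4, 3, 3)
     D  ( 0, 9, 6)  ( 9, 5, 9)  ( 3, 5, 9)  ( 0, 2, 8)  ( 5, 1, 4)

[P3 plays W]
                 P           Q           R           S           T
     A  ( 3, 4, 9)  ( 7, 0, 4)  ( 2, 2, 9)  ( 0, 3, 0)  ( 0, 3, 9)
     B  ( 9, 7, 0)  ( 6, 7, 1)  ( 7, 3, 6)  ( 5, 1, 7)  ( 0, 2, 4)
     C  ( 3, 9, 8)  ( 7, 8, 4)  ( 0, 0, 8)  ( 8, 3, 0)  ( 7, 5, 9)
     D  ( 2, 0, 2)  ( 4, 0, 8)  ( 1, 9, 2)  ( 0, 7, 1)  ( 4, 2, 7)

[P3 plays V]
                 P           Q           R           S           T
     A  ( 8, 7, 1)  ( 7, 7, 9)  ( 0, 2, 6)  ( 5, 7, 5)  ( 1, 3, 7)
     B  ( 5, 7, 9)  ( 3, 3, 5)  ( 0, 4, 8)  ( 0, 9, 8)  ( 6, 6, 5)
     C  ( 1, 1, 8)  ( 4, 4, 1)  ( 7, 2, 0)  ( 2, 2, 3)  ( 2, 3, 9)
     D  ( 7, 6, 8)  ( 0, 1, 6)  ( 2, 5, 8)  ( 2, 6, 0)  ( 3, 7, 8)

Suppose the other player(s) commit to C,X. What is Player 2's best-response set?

u_2(P vs C,X) = 3
u_2(Q vs C,X) = 1
u_2(R vs C,X) = 1
u_2(S vs C,X) = 1
u_2(T vs C,X) = 4
max payoff 4 at {T}

P2 best: {T}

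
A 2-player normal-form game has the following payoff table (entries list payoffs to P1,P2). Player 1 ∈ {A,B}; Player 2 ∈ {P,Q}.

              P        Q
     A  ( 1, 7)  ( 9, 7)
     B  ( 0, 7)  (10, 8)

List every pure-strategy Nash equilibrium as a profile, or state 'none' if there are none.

Nash profiles: (A,P), (B,Q)

(A,P): NE
(A,Q): not NE [P1→B gives 10>9]
(B,P): not NE [P1→A gives 1>0; P2→Q gives 8>7]
(B,Q): NE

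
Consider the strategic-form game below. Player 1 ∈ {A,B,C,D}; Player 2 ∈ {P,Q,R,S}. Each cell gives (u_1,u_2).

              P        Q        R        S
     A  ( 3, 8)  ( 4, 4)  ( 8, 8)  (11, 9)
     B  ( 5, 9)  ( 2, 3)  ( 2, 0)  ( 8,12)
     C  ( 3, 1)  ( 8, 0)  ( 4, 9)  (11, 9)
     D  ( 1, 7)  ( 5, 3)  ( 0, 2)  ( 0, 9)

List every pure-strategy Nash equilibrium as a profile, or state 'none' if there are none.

Nash profiles: (A,S), (C,S)

(A,P): not NE [P1→B gives 5>3; P2→S gives 9>8]
(A,Q): not NE [P1→C gives 8>4; P2→S gives 9>4]
(A,R): not NE [P2→S gives 9>8]
(A,S): NE
(B,P): not NE [P2→S gives 12>9]
(B,Q): not NE [P1→C gives 8>2; P2→S gives 12>3]
(B,R): not NE [P1→A gives 8>2; P2→S gives 12>0]
(B,S): not NE [P1→C gives 11>8]
(C,P): not NE [P1→B gives 5>3; P2→S gives 9>1]
(C,Q): not NE [P2→S gives 9>0]
(C,R): not NE [P1→A gives 8>4]
(C,S): NE
(D,P): not NE [P1→B gives 5>1; P2→S gives 9>7]
(D,Q): not NE [P1→C gives 8>5; P2→S gives 9>3]
(D,R): not NE [P1→A gives 8>0; P2→S gives 9>2]
(D,S): not NE [P1→C gives 11>0]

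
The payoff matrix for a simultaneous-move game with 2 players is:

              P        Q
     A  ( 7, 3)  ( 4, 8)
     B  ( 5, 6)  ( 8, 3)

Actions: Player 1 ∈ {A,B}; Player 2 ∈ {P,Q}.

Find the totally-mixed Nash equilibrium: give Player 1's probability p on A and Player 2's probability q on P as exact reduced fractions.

P1 indiff ⇒ q·7+(1-q)·4 = q·5+(1-q)·8 ⇒ q(2) = (1-q)(4) ⇒ q = 2/3
P2 indiff ⇒ p·3+(1-p)·6 = p·8+(1-p)·3 ⇒ p(-5) = (1-p)(-3) ⇒ p = 3/8

P1 mixes 3/8 on A; P2 mixes 2/3 on P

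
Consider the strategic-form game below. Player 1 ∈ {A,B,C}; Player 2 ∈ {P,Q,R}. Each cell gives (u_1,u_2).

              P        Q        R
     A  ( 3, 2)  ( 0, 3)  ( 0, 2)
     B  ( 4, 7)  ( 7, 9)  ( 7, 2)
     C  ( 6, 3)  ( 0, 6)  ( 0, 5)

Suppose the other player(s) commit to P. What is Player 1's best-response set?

BR_1 = {C}

u_1(A vs P) = 3
u_1(B vs P) = 4
u_1(C vs P) = 6
max payoff 6 at {C}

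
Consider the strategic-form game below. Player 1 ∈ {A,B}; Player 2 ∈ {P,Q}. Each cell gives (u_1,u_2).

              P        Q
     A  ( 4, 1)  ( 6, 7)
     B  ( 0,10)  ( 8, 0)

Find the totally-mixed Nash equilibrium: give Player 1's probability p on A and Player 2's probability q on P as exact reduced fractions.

P1 indiff ⇒ q·4+(1-q)·6 = q·0+(1-q)·8 ⇒ q(4) = (1-q)(2) ⇒ q = 1/3
P2 indiff ⇒ p·1+(1-p)·10 = p·7+(1-p)·0 ⇒ p(-6) = (1-p)(-10) ⇒ p = 5/8

(p,q) = (5/8, 1/3)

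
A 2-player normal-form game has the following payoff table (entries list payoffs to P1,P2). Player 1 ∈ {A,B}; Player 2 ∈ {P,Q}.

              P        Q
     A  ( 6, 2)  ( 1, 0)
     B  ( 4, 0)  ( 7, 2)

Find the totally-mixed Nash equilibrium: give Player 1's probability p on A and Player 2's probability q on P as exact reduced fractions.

P1 indiff ⇒ q·6+(1-q)·1 = q·4+(1-q)·7 ⇒ q(2) = (1-q)(6) ⇒ q = 3/4
P2 indiff ⇒ p·2+(1-p)·0 = p·0+(1-p)·2 ⇒ p(2) = (1-p)(2) ⇒ p = 1/2

(p,q) = (1/2, 3/4)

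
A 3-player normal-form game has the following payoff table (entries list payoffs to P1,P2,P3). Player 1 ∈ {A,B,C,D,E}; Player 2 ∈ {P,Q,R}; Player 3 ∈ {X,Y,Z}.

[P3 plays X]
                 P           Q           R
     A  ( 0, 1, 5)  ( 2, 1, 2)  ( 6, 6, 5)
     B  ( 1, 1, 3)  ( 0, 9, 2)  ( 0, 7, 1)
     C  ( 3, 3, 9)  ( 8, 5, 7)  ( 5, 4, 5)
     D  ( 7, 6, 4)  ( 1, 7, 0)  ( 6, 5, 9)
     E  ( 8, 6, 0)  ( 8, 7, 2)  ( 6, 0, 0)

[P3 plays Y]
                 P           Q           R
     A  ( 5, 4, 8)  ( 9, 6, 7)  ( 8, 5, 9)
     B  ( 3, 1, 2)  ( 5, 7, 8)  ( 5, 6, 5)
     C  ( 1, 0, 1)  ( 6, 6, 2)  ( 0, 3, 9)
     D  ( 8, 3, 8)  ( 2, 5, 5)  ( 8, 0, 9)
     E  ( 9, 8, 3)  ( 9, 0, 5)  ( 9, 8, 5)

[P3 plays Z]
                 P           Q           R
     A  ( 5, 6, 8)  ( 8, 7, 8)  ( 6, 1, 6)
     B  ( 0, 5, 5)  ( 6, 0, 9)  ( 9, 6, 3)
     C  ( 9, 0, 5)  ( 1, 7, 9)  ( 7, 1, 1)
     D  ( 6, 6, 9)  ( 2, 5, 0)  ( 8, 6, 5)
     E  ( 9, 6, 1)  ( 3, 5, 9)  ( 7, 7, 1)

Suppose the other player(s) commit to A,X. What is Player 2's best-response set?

BR_2 = {R}

u_2(P vs A,X) = 1
u_2(Q vs A,X) = 1
u_2(R vs A,X) = 6
max payoff 6 at {R}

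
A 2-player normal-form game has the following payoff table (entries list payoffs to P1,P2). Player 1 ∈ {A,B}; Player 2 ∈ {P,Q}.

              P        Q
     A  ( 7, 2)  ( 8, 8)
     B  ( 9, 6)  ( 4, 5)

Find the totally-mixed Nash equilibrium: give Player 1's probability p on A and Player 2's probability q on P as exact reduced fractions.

(p,q) = (1/7, 2/3)

P1 indiff ⇒ q·7+(1-q)·8 = q·9+(1-q)·4 ⇒ q(-2) = (1-q)(-4) ⇒ q = 2/3
P2 indiff ⇒ p·2+(1-p)·6 = p·8+(1-p)·5 ⇒ p(-6) = (1-p)(-1) ⇒ p = 1/7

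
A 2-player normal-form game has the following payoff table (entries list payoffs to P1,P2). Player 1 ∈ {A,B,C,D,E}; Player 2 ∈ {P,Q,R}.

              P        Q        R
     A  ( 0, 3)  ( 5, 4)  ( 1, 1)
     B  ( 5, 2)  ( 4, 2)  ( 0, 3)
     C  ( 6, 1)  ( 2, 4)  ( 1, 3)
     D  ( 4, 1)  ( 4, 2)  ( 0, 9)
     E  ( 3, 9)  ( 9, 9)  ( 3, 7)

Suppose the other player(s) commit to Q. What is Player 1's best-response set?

argmax u_1 = {E}

u_1(A vs Q) = 5
u_1(B vs Q) = 4
u_1(C vs Q) = 2
u_1(D vs Q) = 4
u_1(E vs Q) = 9
max payoff 9 at {E}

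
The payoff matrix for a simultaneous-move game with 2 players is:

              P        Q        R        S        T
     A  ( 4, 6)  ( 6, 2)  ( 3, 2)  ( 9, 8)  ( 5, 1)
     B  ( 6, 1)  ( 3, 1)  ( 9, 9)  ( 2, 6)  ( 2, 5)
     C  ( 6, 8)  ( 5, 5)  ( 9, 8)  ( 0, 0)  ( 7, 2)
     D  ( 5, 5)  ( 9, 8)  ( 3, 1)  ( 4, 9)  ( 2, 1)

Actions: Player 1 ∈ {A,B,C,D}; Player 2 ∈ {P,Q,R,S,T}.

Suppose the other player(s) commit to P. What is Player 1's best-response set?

u_1(A vs P) = 4
u_1(B vs P) = 6
u_1(C vs P) = 6
u_1(D vs P) = 5
max payoff 6 at {B,C}

BR_1 = {B,C}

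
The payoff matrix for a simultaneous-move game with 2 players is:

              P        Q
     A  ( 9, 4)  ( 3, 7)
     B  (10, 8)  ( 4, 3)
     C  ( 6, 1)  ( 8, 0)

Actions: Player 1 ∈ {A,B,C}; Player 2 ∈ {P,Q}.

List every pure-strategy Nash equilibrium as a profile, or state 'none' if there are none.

(A,P): not NE [P1→B gives 10>9; P2→Q gives 7>4]
(A,Q): not NE [P1→C gives 8>3]
(B,P): NE
(B,Q): not NE [P1→C gives 8>4; P2→P gives 8>3]
(C,P): not NE [P1→B gives 10>6]
(C,Q): not NE [P2→P gives 1>0]

PSNE = {(B,P)}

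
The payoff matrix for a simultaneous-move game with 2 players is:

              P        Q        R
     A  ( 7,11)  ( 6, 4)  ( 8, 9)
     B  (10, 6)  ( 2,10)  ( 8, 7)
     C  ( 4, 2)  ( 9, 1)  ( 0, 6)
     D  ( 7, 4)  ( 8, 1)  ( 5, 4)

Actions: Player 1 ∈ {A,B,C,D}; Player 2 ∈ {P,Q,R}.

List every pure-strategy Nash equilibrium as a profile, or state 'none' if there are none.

PSNE: ∅

(A,P): not NE [P1→B gives 10>7]
(A,Q): not NE [P1→C gives 9>6; P2→P gives 11>4]
(A,R): not NE [P2→P gives 11>9]
(B,P): not NE [P2→Q gives 10>6]
(B,Q): not NE [P1→C gives 9>2]
(B,R): not NE [P2→Q gives 10>7]
(C,P): not NE [P1→B gives 10>4; P2→R gives 6>2]
(C,Q): not NE [P2→R gives 6>1]
(C,R): not NE [P1→B gives 8>0]
(D,P): not NE [P1→B gives 10>7]
(D,Q): not NE [P1→C gives 9>8; P2→R gives 4>1]
(D,R): not NE [P1→B gives 8>5]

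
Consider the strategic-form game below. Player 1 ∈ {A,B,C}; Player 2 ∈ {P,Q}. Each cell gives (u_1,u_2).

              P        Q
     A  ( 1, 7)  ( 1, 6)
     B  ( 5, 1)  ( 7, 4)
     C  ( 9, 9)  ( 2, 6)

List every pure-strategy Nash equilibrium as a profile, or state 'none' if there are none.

(A,P): not NE [P1→C gives 9>1]
(A,Q): not NE [P1→B gives 7>1; P2→P gives 7>6]
(B,P): not NE [P1→C gives 9>5; P2→Q gives 4>1]
(B,Q): NE
(C,P): NE
(C,Q): not NE [P1→B gives 7>2; P2→P gives 9>6]

PSNE = {(B,Q), (C,P)}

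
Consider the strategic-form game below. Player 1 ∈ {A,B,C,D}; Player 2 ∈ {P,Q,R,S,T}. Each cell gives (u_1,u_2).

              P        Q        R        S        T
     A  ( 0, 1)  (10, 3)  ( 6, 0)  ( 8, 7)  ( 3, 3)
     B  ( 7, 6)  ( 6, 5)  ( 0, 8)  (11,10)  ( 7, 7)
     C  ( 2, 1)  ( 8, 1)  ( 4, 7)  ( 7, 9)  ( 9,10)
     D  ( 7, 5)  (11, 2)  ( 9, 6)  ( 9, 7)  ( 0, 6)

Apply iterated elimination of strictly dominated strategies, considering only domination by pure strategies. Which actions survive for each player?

Survivors P1:{B,C} P2:{S,T}

P2 drop P (S beats it: A:7>1 B:10>6 C:9>1 D:7>5)
P2 drop Q (S beats it: A:7>3 B:10>5 C:9>1 D:7>2)
P2 drop R (S beats it: A:7>0 B:10>8 C:9>7 D:7>6)
P1 drop A (B beats it: S:11>8 T:7>3)
P1 drop D (B beats it: S:11>9 T:7>0)
P1→{B,C} P2→{S,T}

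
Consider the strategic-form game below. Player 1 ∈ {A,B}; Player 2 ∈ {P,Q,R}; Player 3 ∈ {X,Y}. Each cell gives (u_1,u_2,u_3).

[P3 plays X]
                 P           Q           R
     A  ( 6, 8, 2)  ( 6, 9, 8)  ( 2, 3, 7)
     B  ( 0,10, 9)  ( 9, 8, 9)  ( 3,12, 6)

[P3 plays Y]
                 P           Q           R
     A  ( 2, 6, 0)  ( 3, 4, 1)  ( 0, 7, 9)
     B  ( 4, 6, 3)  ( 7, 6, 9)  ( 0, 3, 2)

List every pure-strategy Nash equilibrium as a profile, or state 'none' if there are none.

(A,P,X): not NE [P2→Q gives 9>8]
(A,P,Y): not NE [P1→B gives 4>2; P2→R gives 7>6; P3→X gives 2>0]
(A,Q,X): not NE [P1→B gives 9>6]
(A,Q,Y): not NE [P1→B gives 7>3; P2→R gives 7>4; P3→X gives 8>1]
(A,R,X): not NE [P1→B gives 3>2; P2→Q gives 9>3; P3→Y gives 9>7]
(A,R,Y): NE
(B,P,X): not NE [P1→A gives 6>0; P2→R gives 12>10]
(B,P,Y): not NE [P3→X gives 9>3]
(B,Q,X): not NE [P2→R gives 12>8]
(B,Q,Y): NE
(B,R,X): NE
(B,R,Y): not NE [P2→Q gives 6>3; P3→X gives 6>2]

Nash profiles: (A,R,Y), (B,Q,Y), (B,R,X)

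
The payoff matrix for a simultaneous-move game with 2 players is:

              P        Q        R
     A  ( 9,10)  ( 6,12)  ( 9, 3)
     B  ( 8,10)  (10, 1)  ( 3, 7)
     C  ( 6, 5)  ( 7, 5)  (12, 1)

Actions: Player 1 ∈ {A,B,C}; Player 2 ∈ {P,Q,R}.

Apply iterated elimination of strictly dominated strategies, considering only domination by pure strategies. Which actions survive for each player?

Remaining: P1:{A,B} P2:{P,Q}

P2 drop R (P beats it: A:10>3 B:10>7 C:5>1)
P1 drop C (B beats it: P:8>6 Q:10>7)
P1→{A,B} P2→{P,Q}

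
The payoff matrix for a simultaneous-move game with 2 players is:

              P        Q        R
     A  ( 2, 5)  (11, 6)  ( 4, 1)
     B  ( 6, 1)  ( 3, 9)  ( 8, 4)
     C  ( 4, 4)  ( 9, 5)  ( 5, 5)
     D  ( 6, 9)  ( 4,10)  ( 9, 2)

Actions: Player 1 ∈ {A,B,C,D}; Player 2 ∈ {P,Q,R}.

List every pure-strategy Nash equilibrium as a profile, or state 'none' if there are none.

Nash profiles: (A,Q)

(A,P): not NE [P1→D gives 6>2; P2→Q gives 6>5]
(A,Q): NE
(A,R): not NE [P1→D gives 9>4; P2→Q gives 6>1]
(B,P): not NE [P2→Q gives 9>1]
(B,Q): not NE [P1→A gives 11>3]
(B,R): not NE [P1→D gives 9>8; P2→Q gives 9>4]
(C,P): not NE [P1→D gives 6>4; P2→R gives 5>4]
(C,Q): not NE [P1→A gives 11>9]
(C,R): not NE [P1→D gives 9>5]
(D,P): not NE [P2→Q gives 10>9]
(D,Q): not NE [P1→A gives 11>4]
(D,R): not NE [P2→Q gives 10>2]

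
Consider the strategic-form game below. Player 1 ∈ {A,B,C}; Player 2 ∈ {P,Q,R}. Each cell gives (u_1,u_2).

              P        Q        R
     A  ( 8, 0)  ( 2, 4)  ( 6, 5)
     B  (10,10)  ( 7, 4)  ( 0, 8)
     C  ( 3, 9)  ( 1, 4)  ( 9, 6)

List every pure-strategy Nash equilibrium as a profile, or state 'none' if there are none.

NE set: (B,P)

(A,P): not NE [P1→B gives 10>8; P2→R gives 5>0]
(A,Q): not NE [P1→B gives 7>2; P2→R gives 5>4]
(A,R): not NE [P1→C gives 9>6]
(B,P): NE
(B,Q): not NE [P2→P gives 10>4]
(B,R): not NE [P1→C gives 9>0; P2→P gives 10>8]
(C,P): not NE [P1→B gives 10>3]
(C,Q): not NE [P1→B gives 7>1; P2→P gives 9>4]
(C,R): not NE [P2→P gives 9>6]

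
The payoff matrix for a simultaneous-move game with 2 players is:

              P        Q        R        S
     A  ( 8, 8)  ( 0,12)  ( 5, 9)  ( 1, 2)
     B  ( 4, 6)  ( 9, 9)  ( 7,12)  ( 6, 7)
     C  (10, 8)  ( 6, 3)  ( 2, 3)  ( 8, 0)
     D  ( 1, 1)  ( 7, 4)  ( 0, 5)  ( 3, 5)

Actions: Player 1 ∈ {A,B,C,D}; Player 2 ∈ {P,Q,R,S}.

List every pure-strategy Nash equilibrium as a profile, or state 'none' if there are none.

(A,P): not NE [P1→C gives 10>8; P2→Q gives 12>8]
(A,Q): not NE [P1→B gives 9>0]
(A,R): not NE [P1→B gives 7>5; P2→Q gives 12>9]
(A,S): not NE [P1→C gives 8>1; P2→Q gives 12>2]
(B,P): not NE [P1→C gives 10>4; P2→R gives 12>6]
(B,Q): not NE [P2→R gives 12>9]
(B,R): NE
(B,S): not NE [P1→C gives 8>6; P2→R gives 12>7]
(C,P): NE
(C,Q): not NE [P1→B gives 9>6; P2→P gives 8>3]
(C,R): not NE [P1→B gives 7>2; P2→P gives 8>3]
(C,S): not NE [P2→P gives 8>0]
(D,P): not NE [P1→C gives 10>1; P2→S gives 5>1]
(D,Q): not NE [P1→B gives 9>7; P2→S gives 5>4]
(D,R): not NE [P1→B gives 7>0]
(D,S): not NE [P1→C gives 8>3]

PSNE = {(B,R), (C,P)}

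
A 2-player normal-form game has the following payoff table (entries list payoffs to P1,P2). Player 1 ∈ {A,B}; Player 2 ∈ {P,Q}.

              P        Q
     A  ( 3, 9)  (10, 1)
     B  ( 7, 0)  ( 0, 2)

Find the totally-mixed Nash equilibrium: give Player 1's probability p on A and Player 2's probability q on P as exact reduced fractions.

P1 mixes 1/5 on A; P2 mixes 5/7 on P

P1 indiff ⇒ q·3+(1-q)·10 = q·7+(1-q)·0 ⇒ q(-4) = (1-q)(-10) ⇒ q = 5/7
P2 indiff ⇒ p·9+(1-p)·0 = p·1+(1-p)·2 ⇒ p(8) = (1-p)(2) ⇒ p = 1/5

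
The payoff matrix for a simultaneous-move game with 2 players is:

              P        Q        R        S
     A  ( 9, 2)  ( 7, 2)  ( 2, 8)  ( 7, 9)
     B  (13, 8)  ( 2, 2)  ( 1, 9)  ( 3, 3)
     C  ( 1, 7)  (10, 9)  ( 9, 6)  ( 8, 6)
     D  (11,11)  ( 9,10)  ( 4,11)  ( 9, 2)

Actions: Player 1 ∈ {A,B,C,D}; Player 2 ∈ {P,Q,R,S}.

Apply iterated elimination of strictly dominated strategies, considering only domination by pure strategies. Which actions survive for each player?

P1 drop A (D beats it: P:11>9 Q:9>7 R:4>2 S:9>7)
P2 drop S (P beats it: B:8>3 C:7>6 D:11>2)
P1→{B,C,D} P2→{P,Q,R}

Survivors P1:{B,C,D} P2:{P,Q,R}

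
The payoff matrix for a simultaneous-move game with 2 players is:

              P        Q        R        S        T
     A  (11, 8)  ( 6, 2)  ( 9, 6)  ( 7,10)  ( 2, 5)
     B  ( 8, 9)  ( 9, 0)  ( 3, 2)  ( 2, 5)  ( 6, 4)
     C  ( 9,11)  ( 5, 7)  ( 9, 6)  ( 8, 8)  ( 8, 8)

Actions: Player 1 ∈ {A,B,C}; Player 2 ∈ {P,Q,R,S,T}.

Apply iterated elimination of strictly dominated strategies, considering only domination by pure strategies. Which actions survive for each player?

P2 drop Q (P beats it: A:8>2 B:9>0 C:11>7)
P1 drop B (C beats it: P:9>8 R:9>3 S:8>2 T:8>6)
P2 drop R (P beats it: A:8>6 C:11>6)
P2 drop T (P beats it: A:8>5 C:11>8)
P1→{A,C} P2→{P,S}

IESDS → P1:{A,C} P2:{P,S}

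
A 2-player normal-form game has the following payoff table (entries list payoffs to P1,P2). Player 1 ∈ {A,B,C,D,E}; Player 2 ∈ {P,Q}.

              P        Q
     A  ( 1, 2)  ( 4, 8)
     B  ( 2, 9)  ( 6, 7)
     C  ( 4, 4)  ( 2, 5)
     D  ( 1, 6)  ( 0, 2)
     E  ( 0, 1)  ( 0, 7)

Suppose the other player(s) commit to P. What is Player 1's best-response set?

u_1(A vs P) = 1
u_1(B vs P) = 2
u_1(C vs P) = 4
u_1(D vs P) = 1
u_1(E vs P) = 0
max payoff 4 at {C}

argmax u_1 = {C}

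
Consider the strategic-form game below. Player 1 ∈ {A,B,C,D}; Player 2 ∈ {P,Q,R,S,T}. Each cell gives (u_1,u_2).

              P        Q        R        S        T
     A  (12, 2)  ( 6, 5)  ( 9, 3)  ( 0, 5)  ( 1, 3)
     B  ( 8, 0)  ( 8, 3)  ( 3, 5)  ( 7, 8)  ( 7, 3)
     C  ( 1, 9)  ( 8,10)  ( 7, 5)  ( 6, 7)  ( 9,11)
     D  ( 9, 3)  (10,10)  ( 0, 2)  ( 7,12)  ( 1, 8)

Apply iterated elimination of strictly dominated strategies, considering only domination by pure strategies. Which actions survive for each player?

Survivors P1:{B,C,D} P2:{Q,S,T}

P2 drop P (Q beats it: A:5>2 B:3>0 C:10>9 D:10>3)
P2 drop R (S beats it: A:5>3 B:8>5 C:7>5 D:12>2)
P1 drop A (B beats it: Q:8>6 S:7>0 T:7>1)
P1→{B,C,D} P2→{Q,S,T}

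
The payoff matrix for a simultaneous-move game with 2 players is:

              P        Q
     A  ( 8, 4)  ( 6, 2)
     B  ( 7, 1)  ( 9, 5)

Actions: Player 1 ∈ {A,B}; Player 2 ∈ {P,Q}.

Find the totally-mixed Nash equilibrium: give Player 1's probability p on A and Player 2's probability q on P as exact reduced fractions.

P1 mixes 2/3 on A; P2 mixes 3/4 on P

P1 indiff ⇒ q·8+(1-q)·6 = q·7+(1-q)·9 ⇒ q(1) = (1-q)(3) ⇒ q = 3/4
P2 indiff ⇒ p·4+(1-p)·1 = p·2+(1-p)·5 ⇒ p(2) = (1-p)(4) ⇒ p = 2/3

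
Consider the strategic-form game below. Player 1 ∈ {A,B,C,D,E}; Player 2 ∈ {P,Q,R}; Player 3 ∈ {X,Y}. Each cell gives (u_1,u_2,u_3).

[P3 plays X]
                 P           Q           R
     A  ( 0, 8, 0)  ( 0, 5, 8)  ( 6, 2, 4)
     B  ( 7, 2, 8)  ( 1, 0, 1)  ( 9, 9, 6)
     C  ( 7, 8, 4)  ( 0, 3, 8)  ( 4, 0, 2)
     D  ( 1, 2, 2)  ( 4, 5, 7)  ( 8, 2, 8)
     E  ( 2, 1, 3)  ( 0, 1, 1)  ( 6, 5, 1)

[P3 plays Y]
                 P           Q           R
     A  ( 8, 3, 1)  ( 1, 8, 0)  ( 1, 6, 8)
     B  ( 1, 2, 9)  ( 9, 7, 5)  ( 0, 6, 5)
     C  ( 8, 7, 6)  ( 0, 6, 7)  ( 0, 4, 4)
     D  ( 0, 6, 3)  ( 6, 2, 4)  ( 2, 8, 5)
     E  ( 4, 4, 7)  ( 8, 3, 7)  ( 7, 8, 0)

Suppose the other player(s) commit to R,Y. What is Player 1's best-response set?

argmax u_1 = {E}

u_1(A vs R,Y) = 1
u_1(B vs R,Y) = 0
u_1(C vs R,Y) = 0
u_1(D vs R,Y) = 2
u_1(E vs R,Y) = 7
max payoff 7 at {E}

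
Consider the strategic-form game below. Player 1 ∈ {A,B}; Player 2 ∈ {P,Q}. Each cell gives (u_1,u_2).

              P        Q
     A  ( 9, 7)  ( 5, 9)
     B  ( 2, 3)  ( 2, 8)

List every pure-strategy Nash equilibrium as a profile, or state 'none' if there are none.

(A,P): not NE [P2→Q gives 9>7]
(A,Q): NE
(B,P): not NE [P1→A gives 9>2; P2→Q gives 8>3]
(B,Q): not NE [P1→A gives 5>2]

PSNE = {(A,Q)}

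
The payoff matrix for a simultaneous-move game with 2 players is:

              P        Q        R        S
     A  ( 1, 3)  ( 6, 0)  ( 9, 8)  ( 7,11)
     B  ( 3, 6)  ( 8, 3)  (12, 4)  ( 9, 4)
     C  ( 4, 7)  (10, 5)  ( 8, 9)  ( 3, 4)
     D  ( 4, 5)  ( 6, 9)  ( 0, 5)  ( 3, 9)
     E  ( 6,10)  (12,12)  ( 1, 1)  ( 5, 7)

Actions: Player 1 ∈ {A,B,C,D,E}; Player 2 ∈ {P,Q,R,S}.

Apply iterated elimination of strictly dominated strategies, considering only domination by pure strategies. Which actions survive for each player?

P1 drop A (B beats it: P:3>1 Q:8>6 R:12>9 S:9>7)
P1 drop D (E beats it: P:6>4 Q:12>6 R:1>0 S:5>3)
P2 drop S (P beats it: B:6>4 C:7>4 E:10>7)
P1→{B,C,E} P2→{P,Q,R}

IESDS → P1:{B,C,E} P2:{P,Q,R}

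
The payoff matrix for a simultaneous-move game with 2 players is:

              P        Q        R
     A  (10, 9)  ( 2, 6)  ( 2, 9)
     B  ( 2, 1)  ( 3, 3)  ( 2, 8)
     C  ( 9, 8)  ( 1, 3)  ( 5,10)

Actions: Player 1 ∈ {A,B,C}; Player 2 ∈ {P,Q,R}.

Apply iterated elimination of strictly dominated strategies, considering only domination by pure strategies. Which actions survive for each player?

IESDS → P1:{A,C} P2:{P,R}

P2 drop Q (R beats it: A:9>6 B:8>3 C:10>3)
P1 drop B (C beats it: P:9>2 R:5>2)
P1→{A,C} P2→{P,R}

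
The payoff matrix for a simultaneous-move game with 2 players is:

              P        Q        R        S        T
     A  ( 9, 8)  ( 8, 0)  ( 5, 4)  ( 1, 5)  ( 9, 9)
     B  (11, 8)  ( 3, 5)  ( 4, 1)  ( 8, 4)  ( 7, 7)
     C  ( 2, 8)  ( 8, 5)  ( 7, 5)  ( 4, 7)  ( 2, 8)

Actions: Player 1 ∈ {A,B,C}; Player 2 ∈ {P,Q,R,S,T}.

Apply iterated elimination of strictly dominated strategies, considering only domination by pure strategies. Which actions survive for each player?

P2 drop Q (P beats it: A:8>0 B:8>5 C:8>5)
P2 drop R (P beats it: A:8>4 B:8>1 C:8>5)
P1 drop C (B beats it: P:11>2 S:8>4 T:7>2)
P2 drop S (P beats it: A:8>5 B:8>4)
P1→{A,B} P2→{P,T}

IESDS → P1:{A,B} P2:{P,T}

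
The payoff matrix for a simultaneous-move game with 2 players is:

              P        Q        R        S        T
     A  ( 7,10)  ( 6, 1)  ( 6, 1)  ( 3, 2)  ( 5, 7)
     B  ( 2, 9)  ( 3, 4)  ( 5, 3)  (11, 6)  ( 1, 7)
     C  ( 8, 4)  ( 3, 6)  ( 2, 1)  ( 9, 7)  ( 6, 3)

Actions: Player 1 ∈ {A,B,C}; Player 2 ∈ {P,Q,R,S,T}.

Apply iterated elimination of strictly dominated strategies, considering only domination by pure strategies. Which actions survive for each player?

P2 drop Q (S beats it: A:2>1 B:6>4 C:7>6)
P2 drop R (P beats it: A:10>1 B:9>3 C:4>1)
P1 drop A (C beats it: P:8>7 S:9>3 T:6>5)
P2 drop T (P beats it: B:9>7 C:4>3)
P1→{B,C} P2→{P,S}

IESDS → P1:{B,C} P2:{P,S}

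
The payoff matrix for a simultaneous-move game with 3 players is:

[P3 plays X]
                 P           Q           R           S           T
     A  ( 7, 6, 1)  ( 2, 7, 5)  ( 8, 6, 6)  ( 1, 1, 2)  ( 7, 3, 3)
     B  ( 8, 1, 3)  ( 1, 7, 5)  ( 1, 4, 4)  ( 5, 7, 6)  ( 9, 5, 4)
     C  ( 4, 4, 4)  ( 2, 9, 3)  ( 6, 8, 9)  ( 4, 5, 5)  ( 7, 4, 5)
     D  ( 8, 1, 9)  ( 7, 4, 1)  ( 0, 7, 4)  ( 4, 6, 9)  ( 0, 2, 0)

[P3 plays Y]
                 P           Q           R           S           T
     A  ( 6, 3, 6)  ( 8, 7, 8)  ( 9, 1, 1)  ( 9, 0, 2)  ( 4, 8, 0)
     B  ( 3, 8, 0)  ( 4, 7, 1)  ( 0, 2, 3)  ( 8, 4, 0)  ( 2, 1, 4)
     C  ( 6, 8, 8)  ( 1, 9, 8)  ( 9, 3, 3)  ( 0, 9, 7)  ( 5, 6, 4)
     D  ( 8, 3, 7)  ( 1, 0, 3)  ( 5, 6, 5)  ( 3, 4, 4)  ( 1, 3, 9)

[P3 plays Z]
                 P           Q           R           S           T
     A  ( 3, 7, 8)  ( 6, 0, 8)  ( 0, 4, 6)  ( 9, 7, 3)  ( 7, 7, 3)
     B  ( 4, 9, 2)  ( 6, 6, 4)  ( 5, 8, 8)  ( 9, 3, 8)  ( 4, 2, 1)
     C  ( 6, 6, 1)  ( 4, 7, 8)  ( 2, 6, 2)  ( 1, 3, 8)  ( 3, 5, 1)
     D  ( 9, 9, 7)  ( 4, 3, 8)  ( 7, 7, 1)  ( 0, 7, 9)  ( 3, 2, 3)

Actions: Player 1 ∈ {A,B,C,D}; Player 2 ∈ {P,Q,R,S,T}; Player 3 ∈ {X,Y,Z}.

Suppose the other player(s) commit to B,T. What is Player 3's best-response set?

BR_3 = {X,Y}

u_3(X vs B,T) = 4
u_3(Y vs B,T) = 4
u_3(Z vs B,T) = 1
max payoff 4 at {X,Y}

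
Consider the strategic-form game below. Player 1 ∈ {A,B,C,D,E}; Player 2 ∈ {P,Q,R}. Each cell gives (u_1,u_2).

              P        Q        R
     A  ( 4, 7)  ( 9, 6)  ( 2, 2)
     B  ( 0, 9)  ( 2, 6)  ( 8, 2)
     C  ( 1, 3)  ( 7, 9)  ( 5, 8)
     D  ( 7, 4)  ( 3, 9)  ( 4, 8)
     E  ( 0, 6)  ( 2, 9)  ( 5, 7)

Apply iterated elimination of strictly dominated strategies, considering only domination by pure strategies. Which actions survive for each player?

P2 drop R (Q beats it: A:6>2 B:6>2 C:9>8 D:9>8 E:9>7)
P1 drop B (A beats it: P:4>0 Q:9>2)
P1 drop C (A beats it: P:4>1 Q:9>7)
P1 drop E (A beats it: P:4>0 Q:9>2)
P1→{A,D} P2→{P,Q}

Remaining: P1:{A,D} P2:{P,Q}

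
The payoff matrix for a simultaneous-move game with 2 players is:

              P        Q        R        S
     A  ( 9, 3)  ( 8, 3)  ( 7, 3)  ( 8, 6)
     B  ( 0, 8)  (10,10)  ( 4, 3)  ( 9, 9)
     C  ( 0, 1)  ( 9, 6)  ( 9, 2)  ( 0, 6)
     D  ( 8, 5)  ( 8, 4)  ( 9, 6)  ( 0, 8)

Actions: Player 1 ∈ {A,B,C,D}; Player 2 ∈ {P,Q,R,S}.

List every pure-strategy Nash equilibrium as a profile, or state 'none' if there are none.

(A,P): not NE [P2→S gives 6>3]
(A,Q): not NE [P1→B gives 10>8; P2→S gives 6>3]
(A,R): not NE [P1→D gives 9>7; P2→S gives 6>3]
(A,S): not NE [P1→B gives 9>8]
(B,P): not NE [P1→A gives 9>0; P2→Q gives 10>8]
(B,Q): NE
(B,R): not NE [P1→D gives 9>4; P2→Q gives 10>3]
(B,S): not NE [P2→Q gives 10>9]
(C,P): not NE [P1→A gives 9>0; P2→S gives 6>1]
(C,Q): not NE [P1→B gives 10>9]
(C,R): not NE [P2→S gives 6>2]
(C,S): not NE [P1→B gives 9>0]
(D,P): not NE [P1→A gives 9>8; P2→S gives 8>5]
(D,Q): not NE [P1→B gives 10>8; P2→S gives 8>4]
(D,R): not NE [P2→S gives 8>6]
(D,S): not NE [P1→B gives 9>0]

NE set: (B,Q)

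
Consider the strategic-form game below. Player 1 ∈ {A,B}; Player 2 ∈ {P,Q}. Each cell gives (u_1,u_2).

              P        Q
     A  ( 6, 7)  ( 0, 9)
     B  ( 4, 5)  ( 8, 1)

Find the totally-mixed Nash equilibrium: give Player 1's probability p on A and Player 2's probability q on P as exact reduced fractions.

p=2/3, q=4/5

P1 indiff ⇒ q·6+(1-q)·0 = q·4+(1-q)·8 ⇒ q(2) = (1-q)(8) ⇒ q = 4/5
P2 indiff ⇒ p·7+(1-p)·5 = p·9+(1-p)·1 ⇒ p(-2) = (1-p)(-4) ⇒ p = 2/3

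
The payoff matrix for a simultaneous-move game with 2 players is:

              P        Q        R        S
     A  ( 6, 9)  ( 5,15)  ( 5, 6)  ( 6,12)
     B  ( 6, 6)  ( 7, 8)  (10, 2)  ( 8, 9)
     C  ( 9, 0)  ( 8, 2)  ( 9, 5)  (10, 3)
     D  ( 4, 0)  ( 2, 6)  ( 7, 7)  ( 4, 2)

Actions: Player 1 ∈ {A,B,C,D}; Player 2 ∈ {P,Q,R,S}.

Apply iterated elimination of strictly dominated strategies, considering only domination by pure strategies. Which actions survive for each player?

Survivors P1:{B,C} P2:{R,S}

P1 drop A (C beats it: P:9>6 Q:8>5 R:9>5 S:10>6)
P1 drop D (B beats it: P:6>4 Q:7>2 R:10>7 S:8>4)
P2 drop P (Q beats it: B:8>6 C:2>0)
P2 drop Q (S beats it: B:9>8 C:3>2)
P1→{B,C} P2→{R,S}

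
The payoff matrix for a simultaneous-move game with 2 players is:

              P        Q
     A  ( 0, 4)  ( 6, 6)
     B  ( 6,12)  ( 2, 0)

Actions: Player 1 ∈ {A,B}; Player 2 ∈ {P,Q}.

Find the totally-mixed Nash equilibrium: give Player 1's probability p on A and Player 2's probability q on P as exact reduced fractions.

P1 indiff ⇒ q·0+(1-q)·6 = q·6+(1-q)·2 ⇒ q(-6) = (1-q)(-4) ⇒ q = 2/5
P2 indiff ⇒ p·4+(1-p)·12 = p·6+(1-p)·0 ⇒ p(-2) = (1-p)(-12) ⇒ p = 6/7

(p,q) = (6/7, 2/5)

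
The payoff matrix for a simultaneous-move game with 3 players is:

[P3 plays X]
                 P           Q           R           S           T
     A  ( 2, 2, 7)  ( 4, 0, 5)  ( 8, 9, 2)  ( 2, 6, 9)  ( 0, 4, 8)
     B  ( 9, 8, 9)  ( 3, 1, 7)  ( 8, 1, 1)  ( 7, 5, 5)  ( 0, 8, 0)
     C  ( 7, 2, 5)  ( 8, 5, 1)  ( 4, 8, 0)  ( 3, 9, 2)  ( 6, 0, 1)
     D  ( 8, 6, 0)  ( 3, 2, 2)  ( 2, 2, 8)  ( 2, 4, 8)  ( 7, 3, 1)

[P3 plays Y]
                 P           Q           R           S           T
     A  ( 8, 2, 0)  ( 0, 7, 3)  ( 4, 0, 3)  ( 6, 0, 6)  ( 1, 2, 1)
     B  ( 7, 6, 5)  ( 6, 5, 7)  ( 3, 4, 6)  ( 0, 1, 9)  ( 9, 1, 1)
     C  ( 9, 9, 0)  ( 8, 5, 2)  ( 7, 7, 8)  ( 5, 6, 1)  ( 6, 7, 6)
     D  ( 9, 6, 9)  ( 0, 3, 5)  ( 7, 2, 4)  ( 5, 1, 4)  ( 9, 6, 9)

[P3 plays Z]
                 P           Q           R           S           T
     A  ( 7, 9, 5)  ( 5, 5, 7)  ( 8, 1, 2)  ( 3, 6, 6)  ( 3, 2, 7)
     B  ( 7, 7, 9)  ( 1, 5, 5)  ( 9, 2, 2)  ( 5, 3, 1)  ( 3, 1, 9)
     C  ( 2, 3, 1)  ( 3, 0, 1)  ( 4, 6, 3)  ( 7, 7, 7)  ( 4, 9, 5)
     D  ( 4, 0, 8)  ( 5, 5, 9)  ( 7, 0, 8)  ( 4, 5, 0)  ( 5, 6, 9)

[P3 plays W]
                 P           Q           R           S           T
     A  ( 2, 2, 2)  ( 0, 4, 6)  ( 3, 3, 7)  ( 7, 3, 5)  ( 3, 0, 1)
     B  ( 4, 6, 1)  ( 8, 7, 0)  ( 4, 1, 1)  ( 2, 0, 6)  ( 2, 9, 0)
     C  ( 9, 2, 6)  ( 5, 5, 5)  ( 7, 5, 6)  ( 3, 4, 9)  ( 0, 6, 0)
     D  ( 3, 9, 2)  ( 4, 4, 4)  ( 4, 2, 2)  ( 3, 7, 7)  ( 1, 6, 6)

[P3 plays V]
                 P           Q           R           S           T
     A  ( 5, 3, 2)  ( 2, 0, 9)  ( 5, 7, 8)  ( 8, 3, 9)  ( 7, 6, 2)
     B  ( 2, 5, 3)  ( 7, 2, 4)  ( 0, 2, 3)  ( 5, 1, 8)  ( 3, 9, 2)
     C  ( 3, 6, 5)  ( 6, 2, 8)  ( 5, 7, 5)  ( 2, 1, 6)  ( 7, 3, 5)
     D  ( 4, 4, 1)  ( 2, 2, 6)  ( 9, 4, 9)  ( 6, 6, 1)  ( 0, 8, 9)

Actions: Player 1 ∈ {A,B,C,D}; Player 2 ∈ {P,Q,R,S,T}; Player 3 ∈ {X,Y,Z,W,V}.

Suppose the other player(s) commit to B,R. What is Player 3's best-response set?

u_3(X vs B,R) = 1
u_3(Y vs B,R) = 6
u_3(Z vs B,R) = 2
u_3(W vs B,R) = 1
u_3(V vs B,R) = 3
max payoff 6 at {Y}

argmax u_3 = {Y}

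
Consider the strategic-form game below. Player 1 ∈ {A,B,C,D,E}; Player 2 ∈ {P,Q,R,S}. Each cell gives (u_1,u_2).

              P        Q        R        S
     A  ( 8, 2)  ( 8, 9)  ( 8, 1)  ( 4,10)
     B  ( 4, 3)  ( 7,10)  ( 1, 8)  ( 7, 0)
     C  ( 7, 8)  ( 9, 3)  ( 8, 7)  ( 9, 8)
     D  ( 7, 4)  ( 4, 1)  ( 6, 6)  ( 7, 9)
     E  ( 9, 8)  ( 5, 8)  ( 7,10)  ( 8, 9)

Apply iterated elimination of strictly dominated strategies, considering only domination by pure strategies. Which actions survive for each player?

IESDS → P1:{A,C,E} P2:{P,R,S}

P1 drop B (C beats it: P:7>4 Q:9>7 R:8>1 S:9>7)
P1 drop D (E beats it: P:9>7 Q:5>4 R:7>6 S:8>7)
P2 drop Q (S beats it: A:10>9 C:8>3 E:9>8)
P1→{A,C,E} P2→{P,R,S}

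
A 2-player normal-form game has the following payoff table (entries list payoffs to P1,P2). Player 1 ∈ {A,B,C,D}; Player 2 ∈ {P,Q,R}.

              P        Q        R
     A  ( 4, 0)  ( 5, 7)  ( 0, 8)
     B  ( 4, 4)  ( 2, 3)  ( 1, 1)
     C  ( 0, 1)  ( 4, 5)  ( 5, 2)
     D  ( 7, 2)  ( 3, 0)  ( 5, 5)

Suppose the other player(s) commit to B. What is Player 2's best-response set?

u_2(P vs B) = 4
u_2(Q vs B) = 3
u_2(R vs B) = 1
max payoff 4 at {P}

BR_2 = {P}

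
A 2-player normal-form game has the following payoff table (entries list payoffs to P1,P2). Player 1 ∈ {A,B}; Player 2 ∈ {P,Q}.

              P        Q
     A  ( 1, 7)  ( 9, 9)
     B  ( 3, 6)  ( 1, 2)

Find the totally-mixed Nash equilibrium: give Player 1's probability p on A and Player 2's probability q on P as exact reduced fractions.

P1 indiff ⇒ q·1+(1-q)·9 = q·3+(1-q)·1 ⇒ q(-2) = (1-q)(-8) ⇒ q = 4/5
P2 indiff ⇒ p·7+(1-p)·6 = p·9+(1-p)·2 ⇒ p(-2) = (1-p)(-4) ⇒ p = 2/3

P1 mixes 2/3 on A; P2 mixes 4/5 on P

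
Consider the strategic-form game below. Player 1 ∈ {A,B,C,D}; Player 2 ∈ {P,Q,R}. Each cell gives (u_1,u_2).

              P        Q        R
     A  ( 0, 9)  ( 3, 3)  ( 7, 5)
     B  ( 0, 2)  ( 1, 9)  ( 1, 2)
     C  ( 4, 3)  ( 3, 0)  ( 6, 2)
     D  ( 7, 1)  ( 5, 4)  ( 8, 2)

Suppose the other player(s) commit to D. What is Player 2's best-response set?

u_2(P vs D) = 1
u_2(Q vs D) = 4
u_2(R vs D) = 2
max payoff 4 at {Q}

argmax u_2 = {Q}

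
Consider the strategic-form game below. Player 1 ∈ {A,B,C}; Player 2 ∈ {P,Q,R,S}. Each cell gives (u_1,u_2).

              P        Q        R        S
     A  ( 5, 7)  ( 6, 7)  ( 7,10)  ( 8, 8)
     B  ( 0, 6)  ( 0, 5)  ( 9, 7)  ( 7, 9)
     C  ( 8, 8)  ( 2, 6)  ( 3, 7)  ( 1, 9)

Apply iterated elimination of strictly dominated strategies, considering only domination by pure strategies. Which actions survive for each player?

Survivors P1:{A,B} P2:{R,S}

P2 drop P (S beats it: A:8>7 B:9>6 C:9>8)
P1 drop C (A beats it: Q:6>2 R:7>3 S:8>1)
P2 drop Q (R beats it: A:10>7 B:7>5)
P1→{A,B} P2→{R,S}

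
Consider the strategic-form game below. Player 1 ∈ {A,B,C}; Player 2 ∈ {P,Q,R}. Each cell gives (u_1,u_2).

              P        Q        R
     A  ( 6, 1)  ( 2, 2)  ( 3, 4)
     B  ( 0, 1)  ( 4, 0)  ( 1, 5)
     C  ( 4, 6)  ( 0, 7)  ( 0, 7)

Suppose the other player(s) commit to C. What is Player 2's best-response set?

u_2(P vs C) = 6
u_2(Q vs C) = 7
u_2(R vs C) = 7
max payoff 7 at {Q,R}

BR_2 = {Q,R}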